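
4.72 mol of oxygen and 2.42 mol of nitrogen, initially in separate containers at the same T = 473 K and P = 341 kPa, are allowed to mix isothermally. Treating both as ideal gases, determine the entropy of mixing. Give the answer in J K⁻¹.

ΔS_mix = 38 J/K

Mole fractions: x_A = 4.72/7.14 = 0.661, x_B = 0.339.
ΔS_mix = −R(n_A ln x_A + n_B ln x_B) = −8.314 × (4.72 ln 0.661 + 2.42 ln 0.339) = 38 J/K.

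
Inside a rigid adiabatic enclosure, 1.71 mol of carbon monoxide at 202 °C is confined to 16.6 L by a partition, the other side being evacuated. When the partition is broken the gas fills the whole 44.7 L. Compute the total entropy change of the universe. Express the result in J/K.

For an ideal gas in free expansion Q = 0 and W = 0, so T is unchanged.
Entropy is a state function; using a reversible isothermal path, ΔS_gas = nR ln(V₂/V₁) = 1.71 × 8.314 × ln(44.7/16.6) = 14.1 J/K.
The insulated surroundings exchange no heat, so ΔS_surr = 0 and ΔS_universe = ΔS_gas.

ΔS_universe = 14.1 J/K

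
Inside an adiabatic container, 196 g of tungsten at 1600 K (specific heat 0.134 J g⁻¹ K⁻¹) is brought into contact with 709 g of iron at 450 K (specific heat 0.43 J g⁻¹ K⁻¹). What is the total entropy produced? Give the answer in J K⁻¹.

ΔS_total = 27.8 J/K

Energy balance: T_f = (m₁c₁T₁ + m₂c₂T₂)/(m₁c₁ + m₂c₂) = 541.21 K.
ΔS₁ = m₁c₁ ln(T_f/T₁) = 26.264 × ln(541.21/1600) = -28.47 J/K.
ΔS₂ = m₂c₂ ln(T_f/T₂) = 304.87 × ln(541.21/450) = 56.27 J/K.
ΔS_total = -28.47 + 56.27 = 27.8 J/K.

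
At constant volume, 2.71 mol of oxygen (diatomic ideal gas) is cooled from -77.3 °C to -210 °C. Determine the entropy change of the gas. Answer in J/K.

In kelvin: T₁ = 195.85 K, T₂ = 63.15 K. At constant volume, ΔS = nC_V ln(T₂/T₁) with C_V = 5R/2 = 20.79 J mol⁻¹ K⁻¹.
ΔS = 2.71 × 20.79 × ln(63.15/195.85) = -63.8 J/K.

ΔS = -63.8 J/K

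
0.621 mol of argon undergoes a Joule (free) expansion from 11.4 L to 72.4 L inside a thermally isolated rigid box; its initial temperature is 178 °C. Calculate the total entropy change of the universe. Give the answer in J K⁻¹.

No heat is exchanged and no work is done, so the ideal-gas temperature stays constant.
Entropy is a state function; using a reversible isothermal path, ΔS_gas = nR ln(V₂/V₁) = 0.621 × 8.314 × ln(72.4/11.4) = 9.54 J/K.
The insulated surroundings exchange no heat, so ΔS_surr = 0 and ΔS_universe = ΔS_gas.

ΔS_universe = 9.54 J/K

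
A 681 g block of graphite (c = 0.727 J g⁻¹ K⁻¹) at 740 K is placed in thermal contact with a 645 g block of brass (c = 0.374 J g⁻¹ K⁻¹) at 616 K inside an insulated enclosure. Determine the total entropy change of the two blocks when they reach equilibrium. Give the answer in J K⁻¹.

ΔS_total = 2.67 J/K

Energy balance: T_f = (m₁c₁T₁ + m₂c₂T₂)/(m₁c₁ + m₂c₂) = 699.38 K.
ΔS₁ = m₁c₁ ln(T_f/T₁) = 495.087 × ln(699.38/740) = -27.95 J/K.
ΔS₂ = m₂c₂ ln(T_f/T₂) = 241.23 × ln(699.38/616) = 30.62 J/K.
ΔS_total = -27.95 + 30.62 = 2.67 J/K.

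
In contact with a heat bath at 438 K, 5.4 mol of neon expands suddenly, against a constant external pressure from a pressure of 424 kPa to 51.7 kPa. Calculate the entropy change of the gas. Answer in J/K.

ΔS_gas = 94.5 J/K

Entropy is a state function, so ΔS_gas depends only on the end states.
For an isothermal ideal gas ΔS_gas = nR ln(P₁/P₂) = 5.4 × 8.314 × ln(424/51.7) = 94.5 J/K.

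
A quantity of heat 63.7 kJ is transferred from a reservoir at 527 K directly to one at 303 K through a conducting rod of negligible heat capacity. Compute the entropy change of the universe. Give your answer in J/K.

ΔS_total = 89.4 J/K

ΔS_hot = −Q/T_H = −63700/527 = -120.87 J/K and ΔS_cold = +Q/T_C = 63700/303 = 210.23 J/K.
ΔS_total = -120.87 + 210.23 = 89.4 J/K, positive as the second law requires.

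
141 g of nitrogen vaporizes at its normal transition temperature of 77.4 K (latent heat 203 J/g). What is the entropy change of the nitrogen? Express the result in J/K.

Heat absorbed by the substance: Q = mL = 141 × 203 = 28623 J.
At constant T, ΔS = Q_rev/T = 28623 / 77.4 = 370 J/K.

ΔS = 370 J/K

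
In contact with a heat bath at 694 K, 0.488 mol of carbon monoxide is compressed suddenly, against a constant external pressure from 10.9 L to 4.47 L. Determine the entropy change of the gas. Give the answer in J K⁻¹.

ΔS_gas = -3.62 J/K

Entropy is a state function, so ΔS_gas depends only on the end states.
For an isothermal ideal gas ΔS_gas = nR ln(V₂/V₁) = 0.488 × 8.314 × ln(4.47/10.9) = -3.62 J/K.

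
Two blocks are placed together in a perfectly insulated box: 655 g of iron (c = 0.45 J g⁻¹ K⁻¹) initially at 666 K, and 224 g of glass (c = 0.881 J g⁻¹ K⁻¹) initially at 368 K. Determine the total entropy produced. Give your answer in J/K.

Energy balance: T_f = (m₁c₁T₁ + m₂c₂T₂)/(m₁c₁ + m₂c₂) = 546.49 K.
ΔS₁ = m₁c₁ ln(T_f/T₁) = 294.75 × ln(546.49/666) = -58.292 J/K.
ΔS₂ = m₂c₂ ln(T_f/T₂) = 197.344 × ln(546.49/368) = 78.038 J/K.
ΔS_total = -58.292 + 78.038 = 19.7 J/K.

ΔS_total = 19.7 J/K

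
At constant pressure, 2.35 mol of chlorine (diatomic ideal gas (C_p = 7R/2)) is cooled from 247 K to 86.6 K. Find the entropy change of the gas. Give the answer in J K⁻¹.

At constant pressure, ΔS = nC_p ln(T₂/T₁) with C_p = 7R/2 = 29.1 J mol⁻¹ K⁻¹.
ΔS = 2.35 × 29.1 × ln(86.6/247) = -71.7 J/K.

ΔS = -71.7 J/K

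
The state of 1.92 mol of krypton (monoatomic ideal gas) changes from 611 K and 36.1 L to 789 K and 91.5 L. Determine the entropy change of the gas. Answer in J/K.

Entropy is a state function: ΔS = nC_V ln(T₂/T₁) + nR ln(V₂/V₁), with C_V = 3R/2 = 12.47 J mol⁻¹ K⁻¹ for a monoatomic ideal gas.
ΔS = 1.92 × [12.47 × ln(789/611) + 8.314 × ln(91.5/36.1)] = 21 J/K.

ΔS = 21 J/K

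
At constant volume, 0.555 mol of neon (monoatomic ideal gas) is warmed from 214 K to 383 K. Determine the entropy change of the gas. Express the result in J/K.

At constant volume, ΔS = nC_V ln(T₂/T₁) with C_V = 3R/2 = 12.47 J mol⁻¹ K⁻¹.
ΔS = 0.555 × 12.47 × ln(383/214) = 4.03 J/K.

ΔS = 4.03 J/K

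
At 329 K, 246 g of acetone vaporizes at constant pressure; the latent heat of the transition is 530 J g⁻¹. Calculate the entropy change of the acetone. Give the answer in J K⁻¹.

Heat absorbed by the substance: Q = mL = 246 × 530 = 130380 J.
At constant T, ΔS = Q_rev/T = 130380 / 329 = 396 J/K.

ΔS = 396 J/K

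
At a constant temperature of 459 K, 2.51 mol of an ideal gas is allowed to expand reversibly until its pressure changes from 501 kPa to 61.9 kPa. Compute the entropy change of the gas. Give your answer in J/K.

For an isothermal ideal gas ΔS_gas = nR ln(P₁/P₂) = 2.51 × 8.314 × ln(501/61.9) = 43.6 J/K.

ΔS_gas = 43.6 J/K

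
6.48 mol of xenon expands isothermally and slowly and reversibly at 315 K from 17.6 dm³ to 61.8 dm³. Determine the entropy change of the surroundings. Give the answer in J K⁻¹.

ΔS_surr = -67.7 J/K

For an isothermal ideal gas ΔS_gas = nR ln(V₂/V₁) = 6.48 × 8.314 × ln(61.8/17.6) = 67.7 J/K.
The process is reversible, so ΔS_surr = −ΔS_gas = -67.7 J/K and ΔS_universe = 0.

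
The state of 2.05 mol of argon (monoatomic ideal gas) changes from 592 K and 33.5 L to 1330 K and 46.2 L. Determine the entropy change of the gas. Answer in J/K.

Entropy is a state function: ΔS = nC_V ln(T₂/T₁) + nR ln(V₂/V₁), with C_V = 3R/2 = 12.47 J mol⁻¹ K⁻¹ for a monoatomic ideal gas.
ΔS = 2.05 × [12.47 × ln(1330/592) + 8.314 × ln(46.2/33.5)] = 26.2 J/K.

ΔS = 26.2 J/K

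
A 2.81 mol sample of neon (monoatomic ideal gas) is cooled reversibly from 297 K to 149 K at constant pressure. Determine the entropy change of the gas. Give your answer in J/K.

ΔS = -40.3 J/K

At constant pressure, ΔS = nC_p ln(T₂/T₁) with C_p = 5R/2 = 20.79 J mol⁻¹ K⁻¹.
ΔS = 2.81 × 20.79 × ln(149/297) = -40.3 J/K.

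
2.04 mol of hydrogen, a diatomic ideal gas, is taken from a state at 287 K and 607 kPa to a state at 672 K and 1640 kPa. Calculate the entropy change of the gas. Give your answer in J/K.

ΔS = nC_p ln(T₂/T₁) − nR ln(P₂/P₁), with C_p = 7R/2 = 29.1 J mol⁻¹ K⁻¹ for a diatomic ideal gas.
ΔS = 2.04 × [29.1 × ln(672/287) − 8.314 × ln(1640/607)] = 33.6 J/K.

ΔS = 33.6 J/K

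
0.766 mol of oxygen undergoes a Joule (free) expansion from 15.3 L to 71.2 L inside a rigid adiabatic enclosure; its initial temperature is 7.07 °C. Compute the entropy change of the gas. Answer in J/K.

For an ideal gas in free expansion Q = 0 and W = 0, so T is unchanged.
Entropy is a state function; using a reversible isothermal path, ΔS_gas = nR ln(V₂/V₁) = 0.766 × 8.314 × ln(71.2/15.3) = 9.79 J/K.

ΔS_gas = 9.79 J/K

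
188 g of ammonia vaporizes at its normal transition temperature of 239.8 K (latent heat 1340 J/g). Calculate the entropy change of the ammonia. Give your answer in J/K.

ΔS = 1050 J/K

Heat absorbed by the substance: Q = mL = 188 × 1340 = 251920 J.
At constant T, ΔS = Q_rev/T = 251920 / 239.8 = 1050 J/K.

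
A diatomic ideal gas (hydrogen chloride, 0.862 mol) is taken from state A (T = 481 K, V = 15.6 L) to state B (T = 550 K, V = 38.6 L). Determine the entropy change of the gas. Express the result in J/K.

ΔS = 8.89 J/K

Entropy is a state function: ΔS = nC_V ln(T₂/T₁) + nR ln(V₂/V₁), with C_V = 5R/2 = 20.79 J mol⁻¹ K⁻¹ for a diatomic ideal gas.
ΔS = 0.862 × [20.79 × ln(550/481) + 8.314 × ln(38.6/15.6)] = 8.89 J/K.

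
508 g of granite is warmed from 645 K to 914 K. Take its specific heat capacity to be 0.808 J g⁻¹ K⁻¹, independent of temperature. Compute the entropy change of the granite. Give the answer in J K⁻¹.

ΔS = ∫dQ_rev/T = m c ln(T₂/T₁) = 508 × 0.808 × ln(914/645) = 143 J/K.

ΔS = 143 J/K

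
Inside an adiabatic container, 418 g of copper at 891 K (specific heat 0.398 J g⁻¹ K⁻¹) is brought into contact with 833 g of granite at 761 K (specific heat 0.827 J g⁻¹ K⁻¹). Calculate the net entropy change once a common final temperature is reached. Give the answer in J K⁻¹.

Energy balance: T_f = (m₁c₁T₁ + m₂c₂T₂)/(m₁c₁ + m₂c₂) = 786.29 K.
ΔS₁ = m₁c₁ ln(T_f/T₁) = 166.364 × ln(786.29/891) = -20.8 J/K.
ΔS₂ = m₂c₂ ln(T_f/T₂) = 688.891 × ln(786.29/761) = 22.52 J/K.
ΔS_total = -20.8 + 22.52 = 1.72 J/K.

ΔS_total = 1.72 J/K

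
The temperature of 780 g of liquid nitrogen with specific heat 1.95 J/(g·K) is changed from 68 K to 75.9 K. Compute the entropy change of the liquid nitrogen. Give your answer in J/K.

ΔS = ∫dQ_rev/T = m c ln(T₂/T₁) = 780 × 1.95 × ln(75.9/68) = 167 J/K.

ΔS = 167 J/K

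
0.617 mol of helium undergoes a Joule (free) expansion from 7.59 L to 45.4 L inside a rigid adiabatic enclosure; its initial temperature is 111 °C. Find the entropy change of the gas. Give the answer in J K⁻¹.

For an ideal gas in free expansion Q = 0 and W = 0, so T is unchanged.
Entropy is a state function; using a reversible isothermal path, ΔS_gas = nR ln(V₂/V₁) = 0.617 × 8.314 × ln(45.4/7.59) = 9.18 J/K.

ΔS_gas = 9.18 J/K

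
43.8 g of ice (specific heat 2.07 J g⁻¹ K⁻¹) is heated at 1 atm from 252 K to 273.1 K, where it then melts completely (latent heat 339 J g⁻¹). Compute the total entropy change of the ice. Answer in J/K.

Warming step: ΔS₁ = m c ln(T_tr/T_i) = 43.8 × 2.07 × ln(273.1/252) = 7.29 J/K.
Phase change: ΔS₂ = +mL/T_tr = 43.8 × 339 / 273.1 = 54.37 J/K.
ΔS_total = (7.29) + (54.37) = 61.7 J/K.

ΔS = 61.7 J/K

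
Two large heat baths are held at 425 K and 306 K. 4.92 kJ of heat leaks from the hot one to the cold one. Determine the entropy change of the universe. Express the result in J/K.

ΔS_hot = −Q/T_H = −4920/425 = -11.58 J/K and ΔS_cold = +Q/T_C = 4920/306 = 16.08 J/K.
ΔS_total = -11.58 + 16.08 = 4.5 J/K, positive as the second law requires.

ΔS_total = 4.5 J/K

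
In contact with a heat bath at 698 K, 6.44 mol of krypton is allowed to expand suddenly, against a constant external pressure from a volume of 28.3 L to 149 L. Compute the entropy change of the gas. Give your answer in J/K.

ΔS_gas = 88.9 J/K

Entropy is a state function, so ΔS_gas depends only on the end states.
For an isothermal ideal gas ΔS_gas = nR ln(V₂/V₁) = 6.44 × 8.314 × ln(149/28.3) = 88.9 J/K.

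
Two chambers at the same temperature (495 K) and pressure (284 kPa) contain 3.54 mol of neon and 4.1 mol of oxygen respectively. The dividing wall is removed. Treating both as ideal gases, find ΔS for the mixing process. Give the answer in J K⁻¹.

ΔS_mix = 43.9 J/K

Mole fractions: x_A = 3.54/7.64 = 0.463, x_B = 0.537.
ΔS_mix = −R(n_A ln x_A + n_B ln x_B) = −8.314 × (3.54 ln 0.463 + 4.1 ln 0.537) = 43.9 J/K.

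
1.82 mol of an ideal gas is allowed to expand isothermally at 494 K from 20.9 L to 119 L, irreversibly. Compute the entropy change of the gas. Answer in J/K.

ΔS_gas = 26.3 J/K

Entropy is a state function, so ΔS_gas depends only on the end states.
For an isothermal ideal gas ΔS_gas = nR ln(V₂/V₁) = 1.82 × 8.314 × ln(119/20.9) = 26.3 J/K.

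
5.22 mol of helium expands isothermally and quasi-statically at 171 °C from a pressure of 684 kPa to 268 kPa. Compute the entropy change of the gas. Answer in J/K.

ΔS_gas = 40.7 J/K

For an isothermal ideal gas ΔS_gas = nR ln(P₁/P₂) = 5.22 × 8.314 × ln(684/268) = 40.7 J/K.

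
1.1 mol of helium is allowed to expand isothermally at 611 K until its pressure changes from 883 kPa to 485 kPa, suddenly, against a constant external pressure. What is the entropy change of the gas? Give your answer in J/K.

Entropy is a state function, so ΔS_gas depends only on the end states.
For an isothermal ideal gas ΔS_gas = nR ln(P₁/P₂) = 1.1 × 8.314 × ln(883/485) = 5.48 J/K.

ΔS_gas = 5.48 J/K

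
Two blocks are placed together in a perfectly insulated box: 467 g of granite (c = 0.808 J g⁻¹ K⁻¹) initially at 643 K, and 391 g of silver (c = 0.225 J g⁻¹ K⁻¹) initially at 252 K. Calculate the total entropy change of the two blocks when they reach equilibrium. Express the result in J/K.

ΔS_total = 25.6 J/K

Energy balance: T_f = (m₁c₁T₁ + m₂c₂T₂)/(m₁c₁ + m₂c₂) = 569.07 K.
ΔS₁ = m₁c₁ ln(T_f/T₁) = 377.336 × ln(569.07/643) = -46.09 J/K.
ΔS₂ = m₂c₂ ln(T_f/T₂) = 87.975 × ln(569.07/252) = 71.66 J/K.
ΔS_total = -46.09 + 71.66 = 25.6 J/K.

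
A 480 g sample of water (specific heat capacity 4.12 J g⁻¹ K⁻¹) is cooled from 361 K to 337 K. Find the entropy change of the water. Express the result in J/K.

ΔS = ∫dQ_rev/T = m c ln(T₂/T₁) = 480 × 4.12 × ln(337/361) = -136 J/K.

ΔS = -136 J/K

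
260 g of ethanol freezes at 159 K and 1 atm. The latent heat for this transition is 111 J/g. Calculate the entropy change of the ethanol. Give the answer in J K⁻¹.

Heat released by the substance: Q = −mL = −260 × 111 = −28860 J.
At constant T, ΔS = Q_rev/T = −28860 / 159 = -182 J/K.

ΔS = -182 J/K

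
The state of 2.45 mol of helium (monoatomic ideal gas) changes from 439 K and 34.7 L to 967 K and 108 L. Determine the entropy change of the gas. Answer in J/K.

Entropy is a state function: ΔS = nC_V ln(T₂/T₁) + nR ln(V₂/V₁), with C_V = 3R/2 = 12.47 J mol⁻¹ K⁻¹ for a monoatomic ideal gas.
ΔS = 2.45 × [12.47 × ln(967/439) + 8.314 × ln(108/34.7)] = 47.3 J/K.

ΔS = 47.3 J/K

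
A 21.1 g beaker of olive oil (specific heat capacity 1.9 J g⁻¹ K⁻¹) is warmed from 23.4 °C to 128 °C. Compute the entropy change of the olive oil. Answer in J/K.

In kelvin: T₁ = 296.55 K, T₂ = 401.15 K. ΔS = ∫dQ_rev/T = m c ln(T₂/T₁) = 21.1 × 1.9 × ln(401.15/296.55) = 12.1 J/K.

ΔS = 12.1 J/K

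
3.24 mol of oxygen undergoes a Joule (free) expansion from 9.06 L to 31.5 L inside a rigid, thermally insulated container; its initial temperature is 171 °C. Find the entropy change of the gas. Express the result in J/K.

ΔS_gas = 33.6 J/K

For an ideal gas in free expansion Q = 0 and W = 0, so T is unchanged.
Entropy is a state function; using a reversible isothermal path, ΔS_gas = nR ln(V₂/V₁) = 3.24 × 8.314 × ln(31.5/9.06) = 33.6 J/K.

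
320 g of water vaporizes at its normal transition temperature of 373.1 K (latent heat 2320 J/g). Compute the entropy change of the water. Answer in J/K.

ΔS = 1990 J/K

Heat absorbed by the substance: Q = mL = 320 × 2320 = 742400 J.
At constant T, ΔS = Q_rev/T = 742400 / 373.1 = 1990 J/K.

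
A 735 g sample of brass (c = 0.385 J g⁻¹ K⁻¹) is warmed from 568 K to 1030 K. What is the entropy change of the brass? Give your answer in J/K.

ΔS = 168 J/K

ΔS = ∫dQ_rev/T = m c ln(T₂/T₁) = 735 × 0.385 × ln(1030/568) = 168 J/K.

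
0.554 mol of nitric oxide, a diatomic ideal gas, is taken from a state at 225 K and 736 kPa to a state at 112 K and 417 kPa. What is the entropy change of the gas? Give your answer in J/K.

ΔS = -8.63 J/K

ΔS = nC_p ln(T₂/T₁) − nR ln(P₂/P₁), with C_p = 7R/2 = 29.1 J mol⁻¹ K⁻¹ for a diatomic ideal gas.
ΔS = 0.554 × [29.1 × ln(112/225) − 8.314 × ln(417/736)] = -8.63 J/K.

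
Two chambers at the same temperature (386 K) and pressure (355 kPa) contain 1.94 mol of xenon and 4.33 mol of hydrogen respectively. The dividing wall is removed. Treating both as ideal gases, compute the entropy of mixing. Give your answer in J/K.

ΔS_mix = 32.2 J/K

Mole fractions: x_A = 1.94/6.27 = 0.309, x_B = 0.691.
ΔS_mix = −R(n_A ln x_A + n_B ln x_B) = −8.314 × (1.94 ln 0.309 + 4.33 ln 0.691) = 32.2 J/K.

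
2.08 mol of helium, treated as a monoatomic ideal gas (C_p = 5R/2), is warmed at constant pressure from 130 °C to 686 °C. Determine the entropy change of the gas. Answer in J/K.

ΔS = 37.5 J/K

In kelvin: T₁ = 403.15 K, T₂ = 959.15 K. At constant pressure, ΔS = nC_p ln(T₂/T₁) with C_p = 5R/2 = 20.79 J mol⁻¹ K⁻¹.
ΔS = 2.08 × 20.79 × ln(959.15/403.15) = 37.5 J/K.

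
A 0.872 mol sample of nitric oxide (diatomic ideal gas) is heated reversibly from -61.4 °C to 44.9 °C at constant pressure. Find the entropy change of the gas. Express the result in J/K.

ΔS = 10.3 J/K

In kelvin: T₁ = 211.75 K, T₂ = 318.05 K. At constant pressure, ΔS = nC_p ln(T₂/T₁) with C_p = 7R/2 = 29.1 J mol⁻¹ K⁻¹.
ΔS = 0.872 × 29.1 × ln(318.05/211.75) = 10.3 J/K.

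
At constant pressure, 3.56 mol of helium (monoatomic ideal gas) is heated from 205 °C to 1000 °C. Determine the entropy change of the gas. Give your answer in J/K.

ΔS = 72.5 J/K

In kelvin: T₁ = 478.15 K, T₂ = 1273.15 K. At constant pressure, ΔS = nC_p ln(T₂/T₁) with C_p = 5R/2 = 20.79 J mol⁻¹ K⁻¹.
ΔS = 3.56 × 20.79 × ln(1273.15/478.15) = 72.5 J/K.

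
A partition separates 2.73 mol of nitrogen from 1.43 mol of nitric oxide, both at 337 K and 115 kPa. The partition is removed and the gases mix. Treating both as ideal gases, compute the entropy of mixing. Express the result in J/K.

ΔS_mix = 22.3 J/K

Mole fractions: x_A = 2.73/4.16 = 0.656, x_B = 0.344.
ΔS_mix = −R(n_A ln x_A + n_B ln x_B) = −8.314 × (2.73 ln 0.656 + 1.43 ln 0.344) = 22.3 J/K.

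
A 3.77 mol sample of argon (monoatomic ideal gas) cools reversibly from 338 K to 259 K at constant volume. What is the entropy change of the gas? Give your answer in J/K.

At constant volume, ΔS = nC_V ln(T₂/T₁) with C_V = 3R/2 = 12.47 J mol⁻¹ K⁻¹.
ΔS = 3.77 × 12.47 × ln(259/338) = -12.5 J/K.

ΔS = -12.5 J/K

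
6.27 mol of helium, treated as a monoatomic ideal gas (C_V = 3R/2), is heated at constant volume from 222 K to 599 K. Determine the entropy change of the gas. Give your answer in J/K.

At constant volume, ΔS = nC_V ln(T₂/T₁) with C_V = 3R/2 = 12.47 J mol⁻¹ K⁻¹.
ΔS = 6.27 × 12.47 × ln(599/222) = 77.6 J/K.

ΔS = 77.6 J/K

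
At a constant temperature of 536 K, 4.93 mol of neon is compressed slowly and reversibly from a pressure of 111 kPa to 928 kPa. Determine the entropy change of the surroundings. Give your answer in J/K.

ΔS_surr = 87 J/K

For an isothermal ideal gas ΔS_gas = nR ln(P₁/P₂) = 4.93 × 8.314 × ln(111/928) = -87 J/K.
The process is reversible, so ΔS_surr = −ΔS_gas = 87 J/K and ΔS_universe = 0.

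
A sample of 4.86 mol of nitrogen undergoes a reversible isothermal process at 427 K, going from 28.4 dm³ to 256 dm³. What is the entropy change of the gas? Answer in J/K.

ΔS_gas = 88.8 J/K

For an isothermal ideal gas ΔS_gas = nR ln(V₂/V₁) = 4.86 × 8.314 × ln(256/28.4) = 88.8 J/K.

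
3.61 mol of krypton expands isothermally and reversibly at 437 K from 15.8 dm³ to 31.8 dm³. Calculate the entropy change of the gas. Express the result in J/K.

For an isothermal ideal gas ΔS_gas = nR ln(V₂/V₁) = 3.61 × 8.314 × ln(31.8/15.8) = 21 J/K.

ΔS_gas = 21 J/K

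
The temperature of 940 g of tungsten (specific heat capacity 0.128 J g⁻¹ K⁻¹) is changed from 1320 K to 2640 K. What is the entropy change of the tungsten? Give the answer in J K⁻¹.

ΔS = 83.4 J/K

ΔS = ∫dQ_rev/T = m c ln(T₂/T₁) = 940 × 0.128 × ln(2640/1320) = 83.4 J/K.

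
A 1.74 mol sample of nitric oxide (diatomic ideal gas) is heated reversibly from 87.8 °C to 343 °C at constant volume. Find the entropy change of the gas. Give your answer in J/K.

ΔS = 19.3 J/K

In kelvin: T₁ = 360.95 K, T₂ = 616.15 K. At constant volume, ΔS = nC_V ln(T₂/T₁) with C_V = 5R/2 = 20.79 J mol⁻¹ K⁻¹.
ΔS = 1.74 × 20.79 × ln(616.15/360.95) = 19.3 J/K.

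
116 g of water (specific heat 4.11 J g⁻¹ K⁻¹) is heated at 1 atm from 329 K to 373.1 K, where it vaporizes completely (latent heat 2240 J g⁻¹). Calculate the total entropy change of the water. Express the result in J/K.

ΔS = 756 J/K

Warming step: ΔS₁ = m c ln(T_tr/T_i) = 116 × 4.11 × ln(373.1/329) = 59.97 J/K.
Phase change: ΔS₂ = +mL/T_tr = 116 × 2240 / 373.1 = 696.4 J/K.
ΔS_total = (59.97) + (696.4) = 756 J/K.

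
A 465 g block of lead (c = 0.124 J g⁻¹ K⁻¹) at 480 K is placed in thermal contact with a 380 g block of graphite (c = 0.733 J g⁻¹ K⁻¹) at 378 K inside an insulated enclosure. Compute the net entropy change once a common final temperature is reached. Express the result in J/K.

ΔS_total = 1.44 J/K

Energy balance: T_f = (m₁c₁T₁ + m₂c₂T₂)/(m₁c₁ + m₂c₂) = 395.49 K.
ΔS₁ = m₁c₁ ln(T_f/T₁) = 57.66 × ln(395.49/480) = -11.166 J/K.
ΔS₂ = m₂c₂ ln(T_f/T₂) = 278.54 × ln(395.49/378) = 12.601 J/K.
ΔS_total = -11.166 + 12.601 = 1.44 J/K.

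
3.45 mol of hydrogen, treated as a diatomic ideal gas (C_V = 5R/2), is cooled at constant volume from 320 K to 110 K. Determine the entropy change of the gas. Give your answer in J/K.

At constant volume, ΔS = nC_V ln(T₂/T₁) with C_V = 5R/2 = 20.79 J mol⁻¹ K⁻¹.
ΔS = 3.45 × 20.79 × ln(110/320) = -76.6 J/K.

ΔS = -76.6 J/K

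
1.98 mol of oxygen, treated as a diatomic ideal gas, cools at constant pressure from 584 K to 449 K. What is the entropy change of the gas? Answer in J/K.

ΔS = -15.1 J/K

At constant pressure, ΔS = nC_p ln(T₂/T₁) with C_p = 7R/2 = 29.1 J mol⁻¹ K⁻¹.
ΔS = 1.98 × 29.1 × ln(449/584) = -15.1 J/K.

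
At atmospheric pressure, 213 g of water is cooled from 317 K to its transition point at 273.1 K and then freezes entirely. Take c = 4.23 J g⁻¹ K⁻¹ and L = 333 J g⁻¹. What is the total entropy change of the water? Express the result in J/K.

ΔS = -394 J/K

Cooling step: ΔS₁ = m c ln(T_tr/T_i) = 213 × 4.23 × ln(273.1/317) = -134.3 J/K.
Phase change: ΔS₂ = −mL/T_tr = −213 × 333 / 273.1 = -259.7 J/K.
ΔS_total = (-134.3) + (-259.7) = -394 J/K.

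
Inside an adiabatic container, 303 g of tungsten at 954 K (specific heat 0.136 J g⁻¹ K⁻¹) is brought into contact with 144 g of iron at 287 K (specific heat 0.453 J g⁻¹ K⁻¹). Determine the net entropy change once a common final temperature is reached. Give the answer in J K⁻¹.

ΔS_total = 18.8 J/K

Energy balance: T_f = (m₁c₁T₁ + m₂c₂T₂)/(m₁c₁ + m₂c₂) = 545.23 K.
ΔS₁ = m₁c₁ ln(T_f/T₁) = 41.208 × ln(545.23/954) = -23.05 J/K.
ΔS₂ = m₂c₂ ln(T_f/T₂) = 65.232 × ln(545.23/287) = 41.86 J/K.
ΔS_total = -23.05 + 41.86 = 18.8 J/K.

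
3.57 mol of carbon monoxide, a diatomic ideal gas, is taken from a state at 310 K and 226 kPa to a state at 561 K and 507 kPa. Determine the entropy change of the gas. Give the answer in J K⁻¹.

ΔS = 37.6 J/K

ΔS = nC_p ln(T₂/T₁) − nR ln(P₂/P₁), with C_p = 7R/2 = 29.1 J mol⁻¹ K⁻¹ for a diatomic ideal gas.
ΔS = 3.57 × [29.1 × ln(561/310) − 8.314 × ln(507/226)] = 37.6 J/K.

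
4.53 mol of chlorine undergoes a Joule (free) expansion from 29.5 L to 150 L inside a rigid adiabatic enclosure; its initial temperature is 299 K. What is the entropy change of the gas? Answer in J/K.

ΔS_gas = 61.2 J/K

For an ideal gas in free expansion Q = 0 and W = 0, so T is unchanged.
Entropy is a state function; using a reversible isothermal path, ΔS_gas = nR ln(V₂/V₁) = 4.53 × 8.314 × ln(150/29.5) = 61.2 J/K.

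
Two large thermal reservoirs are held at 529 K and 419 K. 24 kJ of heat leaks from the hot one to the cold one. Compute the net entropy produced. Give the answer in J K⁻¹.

ΔS_hot = −Q/T_H = −24000/529 = -45.37 J/K and ΔS_cold = +Q/T_C = 24000/419 = 57.28 J/K.
ΔS_total = -45.37 + 57.28 = 11.9 J/K, positive as the second law requires.

ΔS_total = 11.9 J/K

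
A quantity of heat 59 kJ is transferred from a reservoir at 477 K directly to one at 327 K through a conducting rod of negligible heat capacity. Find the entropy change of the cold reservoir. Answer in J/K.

The cold reservoir gains heat Q, so ΔS_cold = +Q/T_C = 59000/327 = 180 J/K.

ΔS_cold = 180 J/K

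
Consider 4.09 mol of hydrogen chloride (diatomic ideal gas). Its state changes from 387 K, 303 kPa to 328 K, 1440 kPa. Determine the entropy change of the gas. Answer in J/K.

ΔS = -72.7 J/K

ΔS = nC_p ln(T₂/T₁) − nR ln(P₂/P₁), with C_p = 7R/2 = 29.1 J mol⁻¹ K⁻¹ for a diatomic ideal gas.
ΔS = 4.09 × [29.1 × ln(328/387) − 8.314 × ln(1440/303)] = -72.7 J/K.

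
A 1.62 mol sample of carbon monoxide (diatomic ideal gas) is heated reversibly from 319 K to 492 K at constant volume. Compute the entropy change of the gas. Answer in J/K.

At constant volume, ΔS = nC_V ln(T₂/T₁) with C_V = 5R/2 = 20.79 J mol⁻¹ K⁻¹.
ΔS = 1.62 × 20.79 × ln(492/319) = 14.6 J/K.

ΔS = 14.6 J/K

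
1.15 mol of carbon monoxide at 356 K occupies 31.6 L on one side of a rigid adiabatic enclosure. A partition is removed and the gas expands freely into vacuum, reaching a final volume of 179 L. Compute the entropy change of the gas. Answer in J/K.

For an ideal gas in free expansion Q = 0 and W = 0, so T is unchanged.
Entropy is a state function; using a reversible isothermal path, ΔS_gas = nR ln(V₂/V₁) = 1.15 × 8.314 × ln(179/31.6) = 16.6 J/K.

ΔS_gas = 16.6 J/K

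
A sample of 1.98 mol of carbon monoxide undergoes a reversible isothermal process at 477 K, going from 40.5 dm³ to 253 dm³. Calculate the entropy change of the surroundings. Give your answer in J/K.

ΔS_surr = -30.2 J/K

For an isothermal ideal gas ΔS_gas = nR ln(V₂/V₁) = 1.98 × 8.314 × ln(253/40.5) = 30.2 J/K.
The process is reversible, so ΔS_surr = −ΔS_gas = -30.2 J/K and ΔS_universe = 0.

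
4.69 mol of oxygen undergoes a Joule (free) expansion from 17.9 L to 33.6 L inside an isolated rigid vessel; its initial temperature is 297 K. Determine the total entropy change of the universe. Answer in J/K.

No heat is exchanged and no work is done, so the ideal-gas temperature stays constant.
Entropy is a state function; using a reversible isothermal path, ΔS_gas = nR ln(V₂/V₁) = 4.69 × 8.314 × ln(33.6/17.9) = 24.6 J/K.
The insulated surroundings exchange no heat, so ΔS_surr = 0 and ΔS_universe = ΔS_gas.

ΔS_universe = 24.6 J/K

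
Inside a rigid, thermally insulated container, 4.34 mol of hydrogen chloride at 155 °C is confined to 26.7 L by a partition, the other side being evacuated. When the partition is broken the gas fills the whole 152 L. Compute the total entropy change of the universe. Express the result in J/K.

ΔS_universe = 62.8 J/K

For an ideal gas in free expansion Q = 0 and W = 0, so T is unchanged.
Entropy is a state function; using a reversible isothermal path, ΔS_gas = nR ln(V₂/V₁) = 4.34 × 8.314 × ln(152/26.7) = 62.8 J/K.
The insulated surroundings exchange no heat, so ΔS_surr = 0 and ΔS_universe = ΔS_gas.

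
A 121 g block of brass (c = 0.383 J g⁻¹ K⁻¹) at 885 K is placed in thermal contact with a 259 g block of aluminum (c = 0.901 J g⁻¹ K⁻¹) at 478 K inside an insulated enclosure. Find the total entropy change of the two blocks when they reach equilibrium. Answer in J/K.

Energy balance: T_f = (m₁c₁T₁ + m₂c₂T₂)/(m₁c₁ + m₂c₂) = 545.43 K.
ΔS₁ = m₁c₁ ln(T_f/T₁) = 46.343 × ln(545.43/885) = -22.43 J/K.
ΔS₂ = m₂c₂ ln(T_f/T₂) = 233.359 × ln(545.43/478) = 30.8 J/K.
ΔS_total = -22.43 + 30.8 = 8.37 J/K.

ΔS_total = 8.37 J/K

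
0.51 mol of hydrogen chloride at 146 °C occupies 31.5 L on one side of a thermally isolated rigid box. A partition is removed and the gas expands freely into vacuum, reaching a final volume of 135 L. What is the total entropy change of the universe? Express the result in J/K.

ΔS_universe = 6.17 J/K

For an ideal gas in free expansion Q = 0 and W = 0, so T is unchanged.
Entropy is a state function; using a reversible isothermal path, ΔS_gas = nR ln(V₂/V₁) = 0.51 × 8.314 × ln(135/31.5) = 6.17 J/K.
The insulated surroundings exchange no heat, so ΔS_surr = 0 and ΔS_universe = ΔS_gas.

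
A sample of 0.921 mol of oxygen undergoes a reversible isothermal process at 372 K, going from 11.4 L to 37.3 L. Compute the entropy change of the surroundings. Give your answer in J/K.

For an isothermal ideal gas ΔS_gas = nR ln(V₂/V₁) = 0.921 × 8.314 × ln(37.3/11.4) = 9.08 J/K.
The process is reversible, so ΔS_surr = −ΔS_gas = -9.08 J/K and ΔS_universe = 0.

ΔS_surr = -9.08 J/K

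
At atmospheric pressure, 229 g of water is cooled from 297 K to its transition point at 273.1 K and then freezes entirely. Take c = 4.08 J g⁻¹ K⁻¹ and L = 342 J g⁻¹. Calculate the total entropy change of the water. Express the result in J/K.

ΔS = -365 J/K

Cooling step: ΔS₁ = m c ln(T_tr/T_i) = 229 × 4.08 × ln(273.1/297) = -78.38 J/K.
Phase change: ΔS₂ = −mL/T_tr = −229 × 342 / 273.1 = -286.8 J/K.
ΔS_total = (-78.38) + (-286.8) = -365 J/K.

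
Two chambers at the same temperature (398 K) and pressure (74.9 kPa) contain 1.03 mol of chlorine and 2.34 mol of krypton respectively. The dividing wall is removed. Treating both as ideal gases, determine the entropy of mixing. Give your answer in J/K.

ΔS_mix = 17.2 J/K

Mole fractions: x_A = 1.03/3.37 = 0.306, x_B = 0.694.
ΔS_mix = −R(n_A ln x_A + n_B ln x_B) = −8.314 × (1.03 ln 0.306 + 2.34 ln 0.694) = 17.2 J/K.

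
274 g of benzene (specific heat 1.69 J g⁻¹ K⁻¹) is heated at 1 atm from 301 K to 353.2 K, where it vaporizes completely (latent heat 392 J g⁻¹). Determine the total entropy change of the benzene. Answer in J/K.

Warming step: ΔS₁ = m c ln(T_tr/T_i) = 274 × 1.69 × ln(353.2/301) = 74.05 J/K.
Phase change: ΔS₂ = +mL/T_tr = 274 × 392 / 353.2 = 304.1 J/K.
ΔS_total = (74.05) + (304.1) = 378 J/K.

ΔS = 378 J/K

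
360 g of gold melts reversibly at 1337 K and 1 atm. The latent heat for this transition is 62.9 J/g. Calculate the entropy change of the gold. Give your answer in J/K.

Heat absorbed by the substance: Q = mL = 360 × 62.9 = 22644 J.
At constant T, ΔS = Q_rev/T = 22644 / 1337 = 16.9 J/K.

ΔS = 16.9 J/K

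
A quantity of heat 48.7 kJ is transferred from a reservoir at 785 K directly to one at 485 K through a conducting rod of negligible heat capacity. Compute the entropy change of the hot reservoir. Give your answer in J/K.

ΔS_hot = -62 J/K

The hot reservoir loses heat Q, so ΔS_hot = −Q/T_H = −48700/785 = -62 J/K.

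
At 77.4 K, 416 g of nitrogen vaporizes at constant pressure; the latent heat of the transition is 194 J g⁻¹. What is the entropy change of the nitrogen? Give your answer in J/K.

Heat absorbed by the substance: Q = mL = 416 × 194 = 80704 J.
At constant T, ΔS = Q_rev/T = 80704 / 77.4 = 1040 J/K.

ΔS = 1040 J/K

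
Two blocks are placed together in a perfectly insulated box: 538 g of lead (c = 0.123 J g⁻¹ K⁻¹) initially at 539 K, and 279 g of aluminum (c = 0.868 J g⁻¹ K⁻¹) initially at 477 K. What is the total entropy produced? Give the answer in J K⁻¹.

ΔS_total = 0.397 J/K

Energy balance: T_f = (m₁c₁T₁ + m₂c₂T₂)/(m₁c₁ + m₂c₂) = 490.31 K.
ΔS₁ = m₁c₁ ln(T_f/T₁) = 66.174 × ln(490.31/539) = -6.266 J/K.
ΔS₂ = m₂c₂ ln(T_f/T₂) = 242.172 × ln(490.31/477) = 6.663 J/K.
ΔS_total = -6.266 + 6.663 = 0.397 J/K.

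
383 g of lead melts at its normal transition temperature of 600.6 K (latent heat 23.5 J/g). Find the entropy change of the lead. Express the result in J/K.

ΔS = 15 J/K

Heat absorbed by the substance: Q = mL = 383 × 23.5 = 9000.5 J.
At constant T, ΔS = Q_rev/T = 9000.5 / 600.6 = 15 J/K.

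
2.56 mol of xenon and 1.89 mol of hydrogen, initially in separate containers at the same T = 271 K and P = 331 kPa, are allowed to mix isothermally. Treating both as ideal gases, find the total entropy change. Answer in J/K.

ΔS_mix = 25.2 J/K

Mole fractions: x_A = 2.56/4.45 = 0.575, x_B = 0.425.
ΔS_mix = −R(n_A ln x_A + n_B ln x_B) = −8.314 × (2.56 ln 0.575 + 1.89 ln 0.425) = 25.2 J/K.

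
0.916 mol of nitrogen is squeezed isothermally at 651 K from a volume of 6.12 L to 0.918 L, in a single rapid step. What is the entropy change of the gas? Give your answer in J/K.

ΔS_gas = -14.4 J/K

Entropy is a state function, so ΔS_gas depends only on the end states.
For an isothermal ideal gas ΔS_gas = nR ln(V₂/V₁) = 0.916 × 8.314 × ln(0.918/6.12) = -14.4 J/K.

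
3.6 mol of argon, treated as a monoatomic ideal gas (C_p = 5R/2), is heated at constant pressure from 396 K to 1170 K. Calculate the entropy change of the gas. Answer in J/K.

At constant pressure, ΔS = nC_p ln(T₂/T₁) with C_p = 5R/2 = 20.79 J mol⁻¹ K⁻¹.
ΔS = 3.6 × 20.79 × ln(1170/396) = 81.1 J/K.

ΔS = 81.1 J/K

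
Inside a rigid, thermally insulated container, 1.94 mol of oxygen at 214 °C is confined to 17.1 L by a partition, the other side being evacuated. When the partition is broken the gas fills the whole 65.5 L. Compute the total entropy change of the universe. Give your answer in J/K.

For an ideal gas in free expansion Q = 0 and W = 0, so T is unchanged.
Entropy is a state function; using a reversible isothermal path, ΔS_gas = nR ln(V₂/V₁) = 1.94 × 8.314 × ln(65.5/17.1) = 21.7 J/K.
The insulated surroundings exchange no heat, so ΔS_surr = 0 and ΔS_universe = ΔS_gas.

ΔS_universe = 21.7 J/K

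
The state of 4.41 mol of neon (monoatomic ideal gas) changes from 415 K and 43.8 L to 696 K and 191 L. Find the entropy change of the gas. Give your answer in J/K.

ΔS = 82.4 J/K

Entropy is a state function: ΔS = nC_V ln(T₂/T₁) + nR ln(V₂/V₁), with C_V = 3R/2 = 12.47 J mol⁻¹ K⁻¹ for a monoatomic ideal gas.
ΔS = 4.41 × [12.47 × ln(696/415) + 8.314 × ln(191/43.8)] = 82.4 J/K.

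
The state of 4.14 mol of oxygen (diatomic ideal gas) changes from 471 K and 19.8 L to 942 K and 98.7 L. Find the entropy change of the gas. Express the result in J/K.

Entropy is a state function: ΔS = nC_V ln(T₂/T₁) + nR ln(V₂/V₁), with C_V = 5R/2 = 20.79 J mol⁻¹ K⁻¹ for a diatomic ideal gas.
ΔS = 4.14 × [20.79 × ln(942/471) + 8.314 × ln(98.7/19.8)] = 115 J/K.

ΔS = 115 J/K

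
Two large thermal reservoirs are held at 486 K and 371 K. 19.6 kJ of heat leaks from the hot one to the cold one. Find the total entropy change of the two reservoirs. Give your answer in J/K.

ΔS_hot = −Q/T_H = −19600/486 = -40.33 J/K and ΔS_cold = +Q/T_C = 19600/371 = 52.83 J/K.
ΔS_total = -40.33 + 52.83 = 12.5 J/K, positive as the second law requires.

ΔS_total = 12.5 J/K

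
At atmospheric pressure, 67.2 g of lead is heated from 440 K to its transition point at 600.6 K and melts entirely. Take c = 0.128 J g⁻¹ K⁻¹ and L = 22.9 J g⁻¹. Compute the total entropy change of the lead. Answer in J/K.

Warming step: ΔS₁ = m c ln(T_tr/T_i) = 67.2 × 0.128 × ln(600.6/440) = 2.676 J/K.
Phase change: ΔS₂ = +mL/T_tr = 67.2 × 22.9 / 600.6 = 2.562 J/K.
ΔS_total = (2.676) + (2.562) = 5.24 J/K.

ΔS = 5.24 J/K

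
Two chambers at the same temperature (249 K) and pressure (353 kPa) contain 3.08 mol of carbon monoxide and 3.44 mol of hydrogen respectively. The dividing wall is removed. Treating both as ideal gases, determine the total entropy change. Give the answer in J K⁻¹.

ΔS_mix = 37.5 J/K

Mole fractions: x_A = 3.08/6.52 = 0.472, x_B = 0.528.
ΔS_mix = −R(n_A ln x_A + n_B ln x_B) = −8.314 × (3.08 ln 0.472 + 3.44 ln 0.528) = 37.5 J/K.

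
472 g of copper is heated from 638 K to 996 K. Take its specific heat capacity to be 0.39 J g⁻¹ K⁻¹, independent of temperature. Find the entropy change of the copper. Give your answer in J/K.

ΔS = ∫dQ_rev/T = m c ln(T₂/T₁) = 472 × 0.39 × ln(996/638) = 82 J/K.

ΔS = 82 J/K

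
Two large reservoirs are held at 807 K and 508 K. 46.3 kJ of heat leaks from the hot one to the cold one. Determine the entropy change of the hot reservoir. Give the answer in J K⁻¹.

The hot reservoir loses heat Q, so ΔS_hot = −Q/T_H = −46300/807 = -57.4 J/K.

ΔS_hot = -57.4 J/K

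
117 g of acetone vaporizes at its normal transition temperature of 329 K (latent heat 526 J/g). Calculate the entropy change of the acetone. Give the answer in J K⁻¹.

Heat absorbed by the substance: Q = mL = 117 × 526 = 61542 J.
At constant T, ΔS = Q_rev/T = 61542 / 329 = 187 J/K.

ΔS = 187 J/K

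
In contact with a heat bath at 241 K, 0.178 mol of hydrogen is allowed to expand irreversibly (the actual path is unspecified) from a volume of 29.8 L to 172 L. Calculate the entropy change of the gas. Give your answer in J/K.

ΔS_gas = 2.59 J/K

Entropy is a state function, so ΔS_gas depends only on the end states.
For an isothermal ideal gas ΔS_gas = nR ln(V₂/V₁) = 0.178 × 8.314 × ln(172/29.8) = 2.59 J/K.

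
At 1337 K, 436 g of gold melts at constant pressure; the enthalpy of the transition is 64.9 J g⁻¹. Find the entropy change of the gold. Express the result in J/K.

ΔS = 21.2 J/K

Heat absorbed by the substance: Q = mL = 436 × 64.9 = 28296.4 J.
At constant T, ΔS = Q_rev/T = 28296.4 / 1337 = 21.2 J/K.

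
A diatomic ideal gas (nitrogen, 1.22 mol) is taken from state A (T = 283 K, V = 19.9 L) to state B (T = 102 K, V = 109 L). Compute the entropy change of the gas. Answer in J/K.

ΔS = -8.63 J/K

Entropy is a state function: ΔS = nC_V ln(T₂/T₁) + nR ln(V₂/V₁), with C_V = 5R/2 = 20.79 J mol⁻¹ K⁻¹ for a diatomic ideal gas.
ΔS = 1.22 × [20.79 × ln(102/283) + 8.314 × ln(109/19.9)] = -8.63 J/K.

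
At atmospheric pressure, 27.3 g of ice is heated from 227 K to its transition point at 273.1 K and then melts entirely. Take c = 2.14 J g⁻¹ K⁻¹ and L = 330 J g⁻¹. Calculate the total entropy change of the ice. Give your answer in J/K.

ΔS = 43.8 J/K

Warming step: ΔS₁ = m c ln(T_tr/T_i) = 27.3 × 2.14 × ln(273.1/227) = 10.8 J/K.
Phase change: ΔS₂ = +mL/T_tr = 27.3 × 330 / 273.1 = 32.99 J/K.
ΔS_total = (10.8) + (32.99) = 43.8 J/K.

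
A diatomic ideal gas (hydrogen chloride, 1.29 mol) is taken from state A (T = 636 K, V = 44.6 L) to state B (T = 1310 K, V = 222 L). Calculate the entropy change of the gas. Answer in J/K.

Entropy is a state function: ΔS = nC_V ln(T₂/T₁) + nR ln(V₂/V₁), with C_V = 5R/2 = 20.79 J mol⁻¹ K⁻¹ for a diatomic ideal gas.
ΔS = 1.29 × [20.79 × ln(1310/636) + 8.314 × ln(222/44.6)] = 36.6 J/K.

ΔS = 36.6 J/K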